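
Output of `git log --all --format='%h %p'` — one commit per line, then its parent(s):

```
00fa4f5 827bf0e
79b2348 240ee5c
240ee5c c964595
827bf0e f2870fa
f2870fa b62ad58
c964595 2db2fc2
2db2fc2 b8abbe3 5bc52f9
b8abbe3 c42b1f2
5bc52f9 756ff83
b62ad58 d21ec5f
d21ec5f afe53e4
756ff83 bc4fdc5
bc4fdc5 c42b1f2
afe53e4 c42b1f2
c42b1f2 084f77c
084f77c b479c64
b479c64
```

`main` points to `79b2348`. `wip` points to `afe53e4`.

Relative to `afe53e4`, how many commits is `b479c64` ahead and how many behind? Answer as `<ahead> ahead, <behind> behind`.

Reachable from b479c64: {b479c64}.
Reachable from afe53e4: {084f77c, afe53e4, b479c64, c42b1f2}.
Only in b479c64's history (ahead): {} — 0.
Only in afe53e4's history (behind): {084f77c, afe53e4, c42b1f2} — 3.

0 ahead, 3 behind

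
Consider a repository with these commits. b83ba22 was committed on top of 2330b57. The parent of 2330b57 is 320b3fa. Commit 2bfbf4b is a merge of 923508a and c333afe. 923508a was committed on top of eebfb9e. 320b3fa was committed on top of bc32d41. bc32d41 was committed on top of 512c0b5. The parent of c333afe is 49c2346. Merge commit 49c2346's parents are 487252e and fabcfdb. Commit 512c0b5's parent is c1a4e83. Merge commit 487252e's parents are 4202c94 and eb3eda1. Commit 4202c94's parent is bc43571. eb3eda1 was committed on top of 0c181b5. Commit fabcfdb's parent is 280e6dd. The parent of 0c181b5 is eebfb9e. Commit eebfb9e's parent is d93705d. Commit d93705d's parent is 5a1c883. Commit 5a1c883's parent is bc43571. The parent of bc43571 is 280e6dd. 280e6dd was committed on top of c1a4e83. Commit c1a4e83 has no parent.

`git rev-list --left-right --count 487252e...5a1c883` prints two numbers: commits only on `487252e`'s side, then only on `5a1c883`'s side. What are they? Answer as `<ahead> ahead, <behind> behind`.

6 ahead, 0 behind

Reachable from 487252e: {0c181b5, 280e6dd, 4202c94, 487252e, 5a1c883, bc43571, c1a4e83, d93705d, eb3eda1, eebfb9e}.
Reachable from 5a1c883: {280e6dd, 5a1c883, bc43571, c1a4e83}.
Only in 487252e's history (ahead): {0c181b5, 4202c94, 487252e, d93705d, eb3eda1, eebfb9e} — 6.
Only in 5a1c883's history (behind): {} — 0.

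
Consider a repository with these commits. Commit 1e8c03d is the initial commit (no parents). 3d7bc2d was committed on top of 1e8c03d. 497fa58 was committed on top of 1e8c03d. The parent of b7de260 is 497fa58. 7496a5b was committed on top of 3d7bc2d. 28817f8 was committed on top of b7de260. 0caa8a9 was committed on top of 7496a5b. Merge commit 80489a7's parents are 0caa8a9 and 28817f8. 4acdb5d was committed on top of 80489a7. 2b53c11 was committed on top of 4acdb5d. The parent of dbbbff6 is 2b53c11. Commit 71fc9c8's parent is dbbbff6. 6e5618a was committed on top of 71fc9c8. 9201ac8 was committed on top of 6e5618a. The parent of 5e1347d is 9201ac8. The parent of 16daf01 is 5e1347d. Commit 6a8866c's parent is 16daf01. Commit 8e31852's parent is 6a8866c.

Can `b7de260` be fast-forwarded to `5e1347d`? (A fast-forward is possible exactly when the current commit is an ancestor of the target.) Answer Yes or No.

Yes

A fast-forward from b7de260 to 5e1347d is possible iff b7de260 is an ancestor of 5e1347d.
Ancestors of 5e1347d: {0caa8a9, 1e8c03d, 28817f8, 2b53c11, 3d7bc2d, 497fa58, 4acdb5d, 5e1347d, 6e5618a, 71fc9c8, 7496a5b, 80489a7, 9201ac8, b7de260, dbbbff6}.
b7de260 is among them, so fast-forward is possible.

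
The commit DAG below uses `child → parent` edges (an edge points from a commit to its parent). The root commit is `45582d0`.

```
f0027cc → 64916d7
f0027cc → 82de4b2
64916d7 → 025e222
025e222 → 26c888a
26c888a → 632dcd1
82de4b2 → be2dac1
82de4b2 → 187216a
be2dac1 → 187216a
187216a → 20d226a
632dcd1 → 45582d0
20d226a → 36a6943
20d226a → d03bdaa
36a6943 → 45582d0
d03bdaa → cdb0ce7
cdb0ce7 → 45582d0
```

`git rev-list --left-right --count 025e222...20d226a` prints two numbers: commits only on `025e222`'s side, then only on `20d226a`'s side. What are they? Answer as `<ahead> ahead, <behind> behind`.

Reachable from 025e222: {025e222, 26c888a, 45582d0, 632dcd1}.
Reachable from 20d226a: {20d226a, 36a6943, 45582d0, cdb0ce7, d03bdaa}.
Only in 025e222's history (ahead): {025e222, 26c888a, 632dcd1} — 3.
Only in 20d226a's history (behind): {20d226a, 36a6943, cdb0ce7, d03bdaa} — 4.

3 ahead, 4 behind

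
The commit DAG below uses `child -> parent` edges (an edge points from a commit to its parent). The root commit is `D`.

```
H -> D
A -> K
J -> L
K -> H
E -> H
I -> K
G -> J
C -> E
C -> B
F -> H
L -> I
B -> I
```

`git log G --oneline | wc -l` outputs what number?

7

Walking parent pointers from G: reachable set = {D, G, H, I, J, K, L}.
That is 7 commits.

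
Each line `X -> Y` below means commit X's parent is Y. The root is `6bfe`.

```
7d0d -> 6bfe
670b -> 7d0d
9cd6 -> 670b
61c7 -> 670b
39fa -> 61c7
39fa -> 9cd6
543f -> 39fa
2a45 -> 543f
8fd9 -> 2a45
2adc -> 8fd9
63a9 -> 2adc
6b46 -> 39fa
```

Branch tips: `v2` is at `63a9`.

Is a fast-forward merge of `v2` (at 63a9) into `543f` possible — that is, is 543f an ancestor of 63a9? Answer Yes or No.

A fast-forward from 543f to 63a9 is possible iff 543f is an ancestor of 63a9.
Ancestors of 63a9: {2a45, 2adc, 39fa, 543f, 61c7, 63a9, 670b, 6bfe, 7d0d, 8fd9, 9cd6}.
543f is among them, so fast-forward is possible.

Yes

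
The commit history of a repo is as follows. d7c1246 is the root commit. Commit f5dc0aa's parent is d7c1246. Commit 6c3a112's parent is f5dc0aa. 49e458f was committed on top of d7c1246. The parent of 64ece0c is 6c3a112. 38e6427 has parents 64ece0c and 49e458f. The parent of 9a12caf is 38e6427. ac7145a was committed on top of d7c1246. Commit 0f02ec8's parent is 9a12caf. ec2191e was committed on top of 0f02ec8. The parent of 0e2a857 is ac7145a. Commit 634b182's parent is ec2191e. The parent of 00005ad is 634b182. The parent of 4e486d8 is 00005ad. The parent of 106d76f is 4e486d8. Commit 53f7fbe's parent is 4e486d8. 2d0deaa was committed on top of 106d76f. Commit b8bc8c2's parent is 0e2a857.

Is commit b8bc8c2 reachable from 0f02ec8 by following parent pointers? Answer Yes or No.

Ancestors of 0f02ec8: {0f02ec8, 38e6427, 49e458f, 64ece0c, 6c3a112, 9a12caf, d7c1246, f5dc0aa}.
b8bc8c2 is not in that set, so it is not an ancestor of 0f02ec8.

No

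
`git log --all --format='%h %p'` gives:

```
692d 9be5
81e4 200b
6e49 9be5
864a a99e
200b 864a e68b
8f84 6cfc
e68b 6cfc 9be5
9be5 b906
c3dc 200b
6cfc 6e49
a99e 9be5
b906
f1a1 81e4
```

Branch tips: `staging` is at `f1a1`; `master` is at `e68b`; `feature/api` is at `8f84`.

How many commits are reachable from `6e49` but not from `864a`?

Reachable from 6e49: {6e49, 9be5, b906}.
Reachable from 864a: {864a, 9be5, a99e, b906}.
In 6e49's history but not 864a's: {6e49} — 1 commit.

1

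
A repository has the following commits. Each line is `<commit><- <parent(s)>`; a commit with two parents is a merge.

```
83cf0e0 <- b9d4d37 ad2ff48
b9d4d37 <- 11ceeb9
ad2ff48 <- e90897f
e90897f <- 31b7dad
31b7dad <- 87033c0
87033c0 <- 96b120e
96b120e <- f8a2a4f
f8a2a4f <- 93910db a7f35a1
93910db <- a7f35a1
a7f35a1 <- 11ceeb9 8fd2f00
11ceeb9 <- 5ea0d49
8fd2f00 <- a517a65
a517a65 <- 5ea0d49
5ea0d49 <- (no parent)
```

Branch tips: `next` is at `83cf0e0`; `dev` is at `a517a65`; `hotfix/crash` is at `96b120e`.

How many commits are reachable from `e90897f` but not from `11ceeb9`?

Reachable from e90897f: {11ceeb9, 31b7dad, 5ea0d49, 87033c0, 8fd2f00, 93910db, 96b120e, a517a65, a7f35a1, e90897f, f8a2a4f}.
Reachable from 11ceeb9: {11ceeb9, 5ea0d49}.
In e90897f's history but not 11ceeb9's: {31b7dad, 87033c0, 8fd2f00, 93910db, 96b120e, a517a65, a7f35a1, e90897f, f8a2a4f} — 9 commits.

9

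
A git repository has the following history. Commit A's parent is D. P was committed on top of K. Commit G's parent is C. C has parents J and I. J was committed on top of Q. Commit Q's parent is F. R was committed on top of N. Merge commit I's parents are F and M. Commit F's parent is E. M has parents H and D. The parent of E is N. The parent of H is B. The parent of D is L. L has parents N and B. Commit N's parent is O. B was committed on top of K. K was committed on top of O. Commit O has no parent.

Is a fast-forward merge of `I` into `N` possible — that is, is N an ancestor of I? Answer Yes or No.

Yes

A fast-forward from N to I is possible iff N is an ancestor of I.
Ancestors of I: {B, D, E, F, H, I, K, L, M, N, O}.
N is among them, so fast-forward is possible.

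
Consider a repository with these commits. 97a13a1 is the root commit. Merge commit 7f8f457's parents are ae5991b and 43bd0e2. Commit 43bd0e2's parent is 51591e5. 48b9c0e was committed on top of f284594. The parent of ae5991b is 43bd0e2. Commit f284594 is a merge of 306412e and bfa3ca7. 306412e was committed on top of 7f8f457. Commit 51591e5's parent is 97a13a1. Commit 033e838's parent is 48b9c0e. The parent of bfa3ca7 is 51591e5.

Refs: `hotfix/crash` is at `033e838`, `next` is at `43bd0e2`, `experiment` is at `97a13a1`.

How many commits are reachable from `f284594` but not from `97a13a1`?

Reachable from f284594: {306412e, 43bd0e2, 51591e5, 7f8f457, 97a13a1, ae5991b, bfa3ca7, f284594}.
Reachable from 97a13a1: {97a13a1}.
In f284594's history but not 97a13a1's: {306412e, 43bd0e2, 51591e5, 7f8f457, ae5991b, bfa3ca7, f284594} — 7 commits.

7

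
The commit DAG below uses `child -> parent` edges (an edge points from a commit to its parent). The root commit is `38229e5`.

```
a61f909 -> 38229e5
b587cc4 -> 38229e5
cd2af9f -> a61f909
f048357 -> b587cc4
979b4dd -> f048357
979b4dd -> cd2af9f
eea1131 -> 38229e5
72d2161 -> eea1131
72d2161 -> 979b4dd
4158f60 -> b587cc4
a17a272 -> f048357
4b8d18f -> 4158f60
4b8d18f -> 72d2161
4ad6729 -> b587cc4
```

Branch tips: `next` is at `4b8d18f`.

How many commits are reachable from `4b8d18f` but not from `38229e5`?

Reachable from 4b8d18f: {38229e5, 4158f60, 4b8d18f, 72d2161, 979b4dd, a61f909, b587cc4, cd2af9f, eea1131, f048357}.
Reachable from 38229e5: {38229e5}.
In 4b8d18f's history but not 38229e5's: {4158f60, 4b8d18f, 72d2161, 979b4dd, a61f909, b587cc4, cd2af9f, eea1131, f048357} — 9 commits.

9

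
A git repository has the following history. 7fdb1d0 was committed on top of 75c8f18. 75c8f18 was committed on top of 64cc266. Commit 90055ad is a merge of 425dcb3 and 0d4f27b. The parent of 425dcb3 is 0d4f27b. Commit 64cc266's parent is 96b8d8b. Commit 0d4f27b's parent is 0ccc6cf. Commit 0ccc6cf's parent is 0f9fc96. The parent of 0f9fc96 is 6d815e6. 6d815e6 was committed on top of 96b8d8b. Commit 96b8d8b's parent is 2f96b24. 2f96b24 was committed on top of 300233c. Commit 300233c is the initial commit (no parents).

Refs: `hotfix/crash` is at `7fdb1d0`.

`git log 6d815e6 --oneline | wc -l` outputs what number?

Walking parent pointers from 6d815e6: reachable set = {2f96b24, 300233c, 6d815e6, 96b8d8b}.
That is 4 commits.

4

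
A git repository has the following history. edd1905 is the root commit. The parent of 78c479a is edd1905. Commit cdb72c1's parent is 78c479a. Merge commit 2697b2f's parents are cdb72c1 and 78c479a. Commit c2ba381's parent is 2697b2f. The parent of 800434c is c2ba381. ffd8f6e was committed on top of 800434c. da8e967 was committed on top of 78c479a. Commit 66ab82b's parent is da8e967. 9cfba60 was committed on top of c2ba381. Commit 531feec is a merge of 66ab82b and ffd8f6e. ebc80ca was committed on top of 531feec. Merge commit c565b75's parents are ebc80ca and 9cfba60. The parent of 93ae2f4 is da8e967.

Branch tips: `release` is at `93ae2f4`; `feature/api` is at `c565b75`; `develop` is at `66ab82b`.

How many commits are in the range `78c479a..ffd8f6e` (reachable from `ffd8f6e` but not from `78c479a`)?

5

Reachable from ffd8f6e: {2697b2f, 78c479a, 800434c, c2ba381, cdb72c1, edd1905, ffd8f6e}.
Reachable from 78c479a: {78c479a, edd1905}.
In ffd8f6e's history but not 78c479a's: {2697b2f, 800434c, c2ba381, cdb72c1, ffd8f6e} — 5 commits.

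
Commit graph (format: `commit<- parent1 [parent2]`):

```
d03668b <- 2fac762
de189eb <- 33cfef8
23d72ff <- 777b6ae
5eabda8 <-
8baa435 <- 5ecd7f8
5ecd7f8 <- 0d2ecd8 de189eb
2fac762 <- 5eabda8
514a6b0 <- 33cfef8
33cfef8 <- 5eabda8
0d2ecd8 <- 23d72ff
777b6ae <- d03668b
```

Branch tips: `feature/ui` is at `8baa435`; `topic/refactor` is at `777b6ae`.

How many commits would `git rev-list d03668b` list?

Walking parent pointers from d03668b: reachable set = {2fac762, 5eabda8, d03668b}.
That is 3 commits.

3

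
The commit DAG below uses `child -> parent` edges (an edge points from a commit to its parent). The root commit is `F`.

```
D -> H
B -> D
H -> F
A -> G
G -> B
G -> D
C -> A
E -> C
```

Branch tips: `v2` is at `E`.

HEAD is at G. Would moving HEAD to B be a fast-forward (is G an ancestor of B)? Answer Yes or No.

A fast-forward from G to B is possible iff G is an ancestor of B.
Ancestors of B: {B, D, F, H}.
G is not among them, so fast-forward is not possible.

No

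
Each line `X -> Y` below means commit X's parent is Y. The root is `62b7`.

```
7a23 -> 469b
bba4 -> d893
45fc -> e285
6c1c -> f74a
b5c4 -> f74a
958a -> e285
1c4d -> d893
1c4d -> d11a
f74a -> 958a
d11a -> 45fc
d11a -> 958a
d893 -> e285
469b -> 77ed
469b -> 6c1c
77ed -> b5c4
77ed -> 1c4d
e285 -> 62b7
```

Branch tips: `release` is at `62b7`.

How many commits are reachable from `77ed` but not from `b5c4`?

5

Reachable from 77ed: {1c4d, 45fc, 62b7, 77ed, 958a, b5c4, d11a, d893, e285, f74a}.
Reachable from b5c4: {62b7, 958a, b5c4, e285, f74a}.
In 77ed's history but not b5c4's: {1c4d, 45fc, 77ed, d11a, d893} — 5 commits.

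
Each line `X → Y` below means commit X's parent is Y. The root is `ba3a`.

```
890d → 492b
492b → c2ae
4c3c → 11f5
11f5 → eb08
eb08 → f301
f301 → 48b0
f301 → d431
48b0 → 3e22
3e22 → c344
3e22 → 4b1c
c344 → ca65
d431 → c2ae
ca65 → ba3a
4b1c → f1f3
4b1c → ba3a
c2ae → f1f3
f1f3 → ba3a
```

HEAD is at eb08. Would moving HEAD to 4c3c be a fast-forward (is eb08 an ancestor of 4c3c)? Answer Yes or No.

A fast-forward from eb08 to 4c3c is possible iff eb08 is an ancestor of 4c3c.
Ancestors of 4c3c: {11f5, 3e22, 48b0, 4b1c, 4c3c, ba3a, c2ae, c344, ca65, d431, eb08, f1f3, f301}.
eb08 is among them, so fast-forward is possible.

Yes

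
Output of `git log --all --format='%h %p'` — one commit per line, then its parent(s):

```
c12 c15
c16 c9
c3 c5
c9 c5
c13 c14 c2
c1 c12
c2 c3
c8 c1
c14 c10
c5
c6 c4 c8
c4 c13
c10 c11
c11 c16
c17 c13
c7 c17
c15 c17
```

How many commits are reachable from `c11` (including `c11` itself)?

Walking parent pointers from c11: reachable set = {c11, c16, c5, c9}.
That is 4 commits.

4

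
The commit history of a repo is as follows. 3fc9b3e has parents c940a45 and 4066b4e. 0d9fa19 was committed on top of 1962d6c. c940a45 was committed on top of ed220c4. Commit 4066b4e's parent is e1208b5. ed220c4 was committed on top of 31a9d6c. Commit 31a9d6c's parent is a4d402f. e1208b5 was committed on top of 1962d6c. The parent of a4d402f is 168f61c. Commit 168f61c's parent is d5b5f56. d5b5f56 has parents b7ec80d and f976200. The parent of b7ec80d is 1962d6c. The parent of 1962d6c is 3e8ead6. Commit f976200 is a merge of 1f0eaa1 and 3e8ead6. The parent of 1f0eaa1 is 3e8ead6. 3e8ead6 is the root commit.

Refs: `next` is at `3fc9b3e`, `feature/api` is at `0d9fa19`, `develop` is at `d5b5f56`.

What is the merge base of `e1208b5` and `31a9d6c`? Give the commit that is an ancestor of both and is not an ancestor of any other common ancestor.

1962d6c

Ancestors of e1208b5: {1962d6c, 3e8ead6, e1208b5}.
Ancestors of 31a9d6c: {168f61c, 1962d6c, 1f0eaa1, 31a9d6c, 3e8ead6, a4d402f, b7ec80d, d5b5f56, f976200}.
Common ancestors: {1962d6c, 3e8ead6}.
Among these, 1962d6c is not an ancestor of any other common ancestor — it is the merge base.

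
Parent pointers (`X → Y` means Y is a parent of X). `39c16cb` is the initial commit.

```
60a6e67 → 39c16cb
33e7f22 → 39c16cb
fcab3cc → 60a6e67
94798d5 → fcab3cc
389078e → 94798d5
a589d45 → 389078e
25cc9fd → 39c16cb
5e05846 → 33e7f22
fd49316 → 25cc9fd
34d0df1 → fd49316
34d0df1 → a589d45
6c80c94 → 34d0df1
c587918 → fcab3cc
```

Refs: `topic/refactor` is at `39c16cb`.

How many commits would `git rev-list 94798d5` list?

Walking parent pointers from 94798d5: reachable set = {39c16cb, 60a6e67, 94798d5, fcab3cc}.
That is 4 commits.

4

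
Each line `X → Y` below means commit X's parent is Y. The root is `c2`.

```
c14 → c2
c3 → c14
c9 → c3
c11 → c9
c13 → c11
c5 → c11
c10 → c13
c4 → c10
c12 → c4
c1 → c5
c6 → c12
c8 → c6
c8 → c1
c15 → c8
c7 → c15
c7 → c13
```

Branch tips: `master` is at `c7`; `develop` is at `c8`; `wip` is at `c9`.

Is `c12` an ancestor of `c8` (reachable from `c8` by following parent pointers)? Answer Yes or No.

Ancestors of c8 (commits reachable by following parents): {c1, c10, c11, c12, c13, c14, c2, c3, c4, c5, c6, c8, c9}.
c12 is in that set, so it is an ancestor of c8.

Yes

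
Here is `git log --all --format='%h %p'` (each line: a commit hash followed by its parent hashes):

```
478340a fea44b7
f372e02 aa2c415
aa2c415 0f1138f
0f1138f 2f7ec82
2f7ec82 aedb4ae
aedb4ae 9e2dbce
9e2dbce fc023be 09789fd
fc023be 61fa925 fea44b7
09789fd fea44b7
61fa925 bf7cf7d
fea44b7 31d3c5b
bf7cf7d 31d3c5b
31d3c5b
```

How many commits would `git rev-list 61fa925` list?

3

Walking parent pointers from 61fa925: reachable set = {31d3c5b, 61fa925, bf7cf7d}.
That is 3 commits.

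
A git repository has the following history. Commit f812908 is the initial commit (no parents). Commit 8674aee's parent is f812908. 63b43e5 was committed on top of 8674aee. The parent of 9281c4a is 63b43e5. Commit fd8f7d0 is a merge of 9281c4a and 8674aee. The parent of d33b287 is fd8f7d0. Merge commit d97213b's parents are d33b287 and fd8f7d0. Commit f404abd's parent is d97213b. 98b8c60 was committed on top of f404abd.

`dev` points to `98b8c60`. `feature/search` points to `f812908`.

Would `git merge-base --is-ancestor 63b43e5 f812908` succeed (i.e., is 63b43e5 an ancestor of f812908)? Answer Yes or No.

Ancestors of f812908: {f812908}.
63b43e5 is not in that set, so it is not an ancestor of f812908.

No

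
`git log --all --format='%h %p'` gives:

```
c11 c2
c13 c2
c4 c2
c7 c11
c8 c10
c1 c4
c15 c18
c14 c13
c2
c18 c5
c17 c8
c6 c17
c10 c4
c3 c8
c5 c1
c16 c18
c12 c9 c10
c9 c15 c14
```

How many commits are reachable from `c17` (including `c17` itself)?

5

Walking parent pointers from c17: reachable set = {c10, c17, c2, c4, c8}.
That is 5 commits.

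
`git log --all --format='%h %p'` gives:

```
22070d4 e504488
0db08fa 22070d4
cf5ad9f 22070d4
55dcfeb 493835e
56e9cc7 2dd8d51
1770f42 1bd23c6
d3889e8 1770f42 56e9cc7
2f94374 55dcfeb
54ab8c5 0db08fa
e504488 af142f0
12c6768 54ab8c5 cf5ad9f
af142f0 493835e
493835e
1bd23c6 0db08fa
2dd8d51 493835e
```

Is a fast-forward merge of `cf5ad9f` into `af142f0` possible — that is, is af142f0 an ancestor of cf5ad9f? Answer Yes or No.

Yes

A fast-forward from af142f0 to cf5ad9f is possible iff af142f0 is an ancestor of cf5ad9f.
Ancestors of cf5ad9f: {22070d4, 493835e, af142f0, cf5ad9f, e504488}.
af142f0 is among them, so fast-forward is possible.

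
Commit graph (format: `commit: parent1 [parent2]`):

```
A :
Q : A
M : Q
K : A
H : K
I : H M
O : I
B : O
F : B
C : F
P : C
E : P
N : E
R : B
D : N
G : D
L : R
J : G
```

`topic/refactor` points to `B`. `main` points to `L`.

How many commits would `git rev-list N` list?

Walking parent pointers from N: reachable set = {A, B, C, E, F, H, I, K, M, N, O, P, Q}.
That is 13 commits.

13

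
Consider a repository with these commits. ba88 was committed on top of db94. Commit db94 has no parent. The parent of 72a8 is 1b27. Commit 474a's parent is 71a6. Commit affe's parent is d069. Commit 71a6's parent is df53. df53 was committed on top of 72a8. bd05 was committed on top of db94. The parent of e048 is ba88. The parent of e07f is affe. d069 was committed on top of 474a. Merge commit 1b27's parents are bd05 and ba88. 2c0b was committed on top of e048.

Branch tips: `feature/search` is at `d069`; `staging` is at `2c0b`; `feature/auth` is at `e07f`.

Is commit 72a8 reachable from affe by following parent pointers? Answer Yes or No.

Yes

Ancestors of affe (commits reachable by following parents): {1b27, 474a, 71a6, 72a8, affe, ba88, bd05, d069, db94, df53}.
72a8 is in that set, so it is an ancestor of affe.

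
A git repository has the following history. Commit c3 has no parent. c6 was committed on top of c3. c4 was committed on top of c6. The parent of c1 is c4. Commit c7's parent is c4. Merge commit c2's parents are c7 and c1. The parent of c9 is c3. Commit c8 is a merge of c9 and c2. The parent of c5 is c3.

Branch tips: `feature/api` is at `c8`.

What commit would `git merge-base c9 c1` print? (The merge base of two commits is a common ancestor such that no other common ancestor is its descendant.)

c3

Ancestors of c9: {c3, c9}.
Ancestors of c1: {c1, c3, c4, c6}.
Common ancestors: {c3}.
The only common ancestor is c3, so it is the merge base.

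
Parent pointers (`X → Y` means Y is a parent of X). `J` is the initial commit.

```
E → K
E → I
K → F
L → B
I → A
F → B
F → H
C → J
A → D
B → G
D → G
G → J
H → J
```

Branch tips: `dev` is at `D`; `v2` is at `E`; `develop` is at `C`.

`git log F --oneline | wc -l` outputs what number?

Walking parent pointers from F: reachable set = {B, F, G, H, J}.
That is 5 commits.

5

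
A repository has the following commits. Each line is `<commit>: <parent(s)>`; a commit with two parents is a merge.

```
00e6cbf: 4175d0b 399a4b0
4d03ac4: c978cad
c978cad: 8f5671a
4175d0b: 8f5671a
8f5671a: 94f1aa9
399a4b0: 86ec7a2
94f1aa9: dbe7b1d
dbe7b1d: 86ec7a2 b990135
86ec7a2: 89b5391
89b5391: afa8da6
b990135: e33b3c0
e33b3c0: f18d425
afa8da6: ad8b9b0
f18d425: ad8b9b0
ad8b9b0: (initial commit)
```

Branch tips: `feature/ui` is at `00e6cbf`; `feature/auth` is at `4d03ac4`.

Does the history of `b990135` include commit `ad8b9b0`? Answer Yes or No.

Ancestors of b990135 (commits reachable by following parents): {ad8b9b0, b990135, e33b3c0, f18d425}.
ad8b9b0 is in that set, so it is an ancestor of b990135.

Yes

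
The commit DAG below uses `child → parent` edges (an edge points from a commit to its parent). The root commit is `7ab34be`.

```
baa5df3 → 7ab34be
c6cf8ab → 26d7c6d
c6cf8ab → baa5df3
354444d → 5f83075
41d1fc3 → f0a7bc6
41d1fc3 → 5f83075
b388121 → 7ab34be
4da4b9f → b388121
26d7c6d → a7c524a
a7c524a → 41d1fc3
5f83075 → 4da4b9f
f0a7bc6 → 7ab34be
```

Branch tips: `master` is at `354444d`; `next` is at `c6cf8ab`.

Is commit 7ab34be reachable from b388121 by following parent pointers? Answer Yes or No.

Ancestors of b388121 (commits reachable by following parents): {7ab34be, b388121}.
7ab34be is in that set, so it is an ancestor of b388121.

Yes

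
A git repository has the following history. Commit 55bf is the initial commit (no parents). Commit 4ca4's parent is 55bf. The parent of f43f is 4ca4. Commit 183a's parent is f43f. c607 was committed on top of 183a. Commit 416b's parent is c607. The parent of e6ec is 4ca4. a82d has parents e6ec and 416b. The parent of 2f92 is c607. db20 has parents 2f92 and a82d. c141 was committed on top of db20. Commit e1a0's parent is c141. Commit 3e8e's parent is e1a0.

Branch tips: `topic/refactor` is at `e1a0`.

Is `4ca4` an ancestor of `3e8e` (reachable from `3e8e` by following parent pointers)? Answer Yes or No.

Yes

Ancestors of 3e8e (commits reachable by following parents): {183a, 2f92, 3e8e, 416b, 4ca4, 55bf, a82d, c141, c607, db20, e1a0, e6ec, f43f}.
4ca4 is in that set, so it is an ancestor of 3e8e.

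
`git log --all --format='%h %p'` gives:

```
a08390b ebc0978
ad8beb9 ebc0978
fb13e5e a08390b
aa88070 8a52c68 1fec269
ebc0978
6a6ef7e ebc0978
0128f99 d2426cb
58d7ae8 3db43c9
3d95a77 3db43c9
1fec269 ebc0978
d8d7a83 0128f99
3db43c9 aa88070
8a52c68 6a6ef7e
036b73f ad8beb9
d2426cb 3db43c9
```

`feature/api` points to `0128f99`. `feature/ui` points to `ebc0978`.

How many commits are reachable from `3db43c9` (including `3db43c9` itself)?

Walking parent pointers from 3db43c9: reachable set = {1fec269, 3db43c9, 6a6ef7e, 8a52c68, aa88070, ebc0978}.
That is 6 commits.

6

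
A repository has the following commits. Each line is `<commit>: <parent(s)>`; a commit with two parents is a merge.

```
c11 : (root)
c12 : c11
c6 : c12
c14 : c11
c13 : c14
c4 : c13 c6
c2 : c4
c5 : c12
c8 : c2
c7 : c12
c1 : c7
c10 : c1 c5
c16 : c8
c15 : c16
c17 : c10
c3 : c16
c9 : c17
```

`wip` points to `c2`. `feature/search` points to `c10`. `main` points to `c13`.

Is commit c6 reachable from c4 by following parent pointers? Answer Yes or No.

Yes

Ancestors of c4 (commits reachable by following parents): {c11, c12, c13, c14, c4, c6}.
c6 is in that set, so it is an ancestor of c4.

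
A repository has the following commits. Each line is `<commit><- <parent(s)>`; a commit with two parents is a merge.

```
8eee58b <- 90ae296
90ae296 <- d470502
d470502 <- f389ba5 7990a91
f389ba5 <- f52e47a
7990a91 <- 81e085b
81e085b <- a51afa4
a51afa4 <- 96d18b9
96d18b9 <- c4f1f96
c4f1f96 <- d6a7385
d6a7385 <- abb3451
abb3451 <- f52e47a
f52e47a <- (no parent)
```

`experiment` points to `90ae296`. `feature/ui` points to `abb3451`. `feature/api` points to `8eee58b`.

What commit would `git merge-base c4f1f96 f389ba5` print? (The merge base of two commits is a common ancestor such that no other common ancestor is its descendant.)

f52e47a

Ancestors of c4f1f96: {abb3451, c4f1f96, d6a7385, f52e47a}.
Ancestors of f389ba5: {f389ba5, f52e47a}.
Common ancestors: {f52e47a}.
The only common ancestor is f52e47a, so it is the merge base.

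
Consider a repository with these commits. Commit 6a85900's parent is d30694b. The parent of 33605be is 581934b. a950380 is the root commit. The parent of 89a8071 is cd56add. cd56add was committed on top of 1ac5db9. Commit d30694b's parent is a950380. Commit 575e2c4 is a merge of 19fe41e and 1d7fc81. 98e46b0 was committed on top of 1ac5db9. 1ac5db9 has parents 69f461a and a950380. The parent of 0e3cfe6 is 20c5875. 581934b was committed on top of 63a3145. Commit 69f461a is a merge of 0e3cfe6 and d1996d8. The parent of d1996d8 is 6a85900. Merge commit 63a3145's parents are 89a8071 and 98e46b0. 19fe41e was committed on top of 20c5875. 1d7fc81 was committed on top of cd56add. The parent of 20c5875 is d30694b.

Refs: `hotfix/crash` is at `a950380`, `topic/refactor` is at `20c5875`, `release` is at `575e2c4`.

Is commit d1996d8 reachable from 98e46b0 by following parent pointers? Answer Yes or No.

Yes

Ancestors of 98e46b0 (commits reachable by following parents): {0e3cfe6, 1ac5db9, 20c5875, 69f461a, 6a85900, 98e46b0, a950380, d1996d8, d30694b}.
d1996d8 is in that set, so it is an ancestor of 98e46b0.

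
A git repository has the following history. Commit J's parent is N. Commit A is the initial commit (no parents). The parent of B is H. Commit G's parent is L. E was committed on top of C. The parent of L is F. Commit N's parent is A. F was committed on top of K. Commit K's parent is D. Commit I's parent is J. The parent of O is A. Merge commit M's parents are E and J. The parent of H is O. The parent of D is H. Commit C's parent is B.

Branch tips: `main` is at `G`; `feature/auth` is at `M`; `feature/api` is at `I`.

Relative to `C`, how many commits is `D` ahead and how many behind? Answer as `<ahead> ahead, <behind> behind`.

1 ahead, 2 behind

Reachable from D: {A, D, H, O}.
Reachable from C: {A, B, C, H, O}.
Only in D's history (ahead): {D} — 1.
Only in C's history (behind): {B, C} — 2.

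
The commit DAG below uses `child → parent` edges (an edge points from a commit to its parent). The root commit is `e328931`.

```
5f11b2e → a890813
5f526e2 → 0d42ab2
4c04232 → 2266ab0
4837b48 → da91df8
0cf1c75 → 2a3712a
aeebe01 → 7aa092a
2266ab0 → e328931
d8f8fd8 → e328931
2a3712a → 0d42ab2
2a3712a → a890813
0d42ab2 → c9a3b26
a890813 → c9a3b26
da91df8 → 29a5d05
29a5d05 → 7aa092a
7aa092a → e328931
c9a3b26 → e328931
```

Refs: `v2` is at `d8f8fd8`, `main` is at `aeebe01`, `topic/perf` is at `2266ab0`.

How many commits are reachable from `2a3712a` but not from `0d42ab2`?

Reachable from 2a3712a: {0d42ab2, 2a3712a, a890813, c9a3b26, e328931}.
Reachable from 0d42ab2: {0d42ab2, c9a3b26, e328931}.
In 2a3712a's history but not 0d42ab2's: {2a3712a, a890813} — 2 commits.

2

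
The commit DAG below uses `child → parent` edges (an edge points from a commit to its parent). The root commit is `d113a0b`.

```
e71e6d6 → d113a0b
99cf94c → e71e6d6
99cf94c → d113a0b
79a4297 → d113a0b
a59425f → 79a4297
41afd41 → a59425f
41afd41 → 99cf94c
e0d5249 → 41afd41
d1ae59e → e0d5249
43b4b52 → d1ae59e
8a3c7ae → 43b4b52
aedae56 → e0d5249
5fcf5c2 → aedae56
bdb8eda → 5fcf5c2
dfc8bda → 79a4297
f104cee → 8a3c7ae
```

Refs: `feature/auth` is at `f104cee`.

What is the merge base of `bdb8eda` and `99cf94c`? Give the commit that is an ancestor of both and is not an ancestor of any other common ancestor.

Ancestors of bdb8eda: {41afd41, 5fcf5c2, 79a4297, 99cf94c, a59425f, aedae56, bdb8eda, d113a0b, e0d5249, e71e6d6}.
Ancestors of 99cf94c: {99cf94c, d113a0b, e71e6d6}.
Common ancestors: {99cf94c, d113a0b, e71e6d6}.
Among these, 99cf94c is not an ancestor of any other common ancestor — it is the merge base.

99cf94c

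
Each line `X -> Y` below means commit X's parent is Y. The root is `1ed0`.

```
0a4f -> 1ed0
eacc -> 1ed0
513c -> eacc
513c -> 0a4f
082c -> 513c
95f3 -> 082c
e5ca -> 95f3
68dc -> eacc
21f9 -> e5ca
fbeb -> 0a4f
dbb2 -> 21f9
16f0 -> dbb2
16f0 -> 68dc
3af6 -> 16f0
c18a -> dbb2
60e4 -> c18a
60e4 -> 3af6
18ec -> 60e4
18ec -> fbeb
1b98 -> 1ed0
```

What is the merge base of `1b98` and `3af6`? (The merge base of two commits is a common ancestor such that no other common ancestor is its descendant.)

1ed0

Ancestors of 1b98: {1b98, 1ed0}.
Ancestors of 3af6: {082c, 0a4f, 16f0, 1ed0, 21f9, 3af6, 513c, 68dc, 95f3, dbb2, e5ca, eacc}.
Common ancestors: {1ed0}.
The only common ancestor is 1ed0, so it is the merge base.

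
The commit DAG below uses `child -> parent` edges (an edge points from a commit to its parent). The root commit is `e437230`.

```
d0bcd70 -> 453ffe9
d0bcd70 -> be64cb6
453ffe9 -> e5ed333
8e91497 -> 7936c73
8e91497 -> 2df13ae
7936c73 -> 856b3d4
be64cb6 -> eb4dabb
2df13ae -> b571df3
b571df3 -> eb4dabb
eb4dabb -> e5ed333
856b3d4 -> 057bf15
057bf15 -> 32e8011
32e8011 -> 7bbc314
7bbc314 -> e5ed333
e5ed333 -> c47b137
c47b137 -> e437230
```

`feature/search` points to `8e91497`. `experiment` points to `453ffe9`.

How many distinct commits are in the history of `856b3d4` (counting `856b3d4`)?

Walking parent pointers from 856b3d4: reachable set = {057bf15, 32e8011, 7bbc314, 856b3d4, c47b137, e437230, e5ed333}.
That is 7 commits.

7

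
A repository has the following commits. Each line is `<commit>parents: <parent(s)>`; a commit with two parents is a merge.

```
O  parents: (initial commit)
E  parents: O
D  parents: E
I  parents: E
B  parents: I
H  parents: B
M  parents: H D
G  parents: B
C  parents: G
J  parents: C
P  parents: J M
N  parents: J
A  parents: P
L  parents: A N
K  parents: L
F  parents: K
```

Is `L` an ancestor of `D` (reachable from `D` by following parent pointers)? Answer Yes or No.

No

Ancestors of D: {D, E, O}.
L is not in that set, so it is not an ancestor of D.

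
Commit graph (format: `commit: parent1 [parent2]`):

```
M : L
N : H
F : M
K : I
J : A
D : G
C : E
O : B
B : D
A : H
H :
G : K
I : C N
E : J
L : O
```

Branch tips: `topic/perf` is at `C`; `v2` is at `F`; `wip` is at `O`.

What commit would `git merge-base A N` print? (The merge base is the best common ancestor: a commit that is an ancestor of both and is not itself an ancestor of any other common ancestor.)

Ancestors of A: {A, H}.
Ancestors of N: {H, N}.
Common ancestors: {H}.
The only common ancestor is H, so it is the merge base.

H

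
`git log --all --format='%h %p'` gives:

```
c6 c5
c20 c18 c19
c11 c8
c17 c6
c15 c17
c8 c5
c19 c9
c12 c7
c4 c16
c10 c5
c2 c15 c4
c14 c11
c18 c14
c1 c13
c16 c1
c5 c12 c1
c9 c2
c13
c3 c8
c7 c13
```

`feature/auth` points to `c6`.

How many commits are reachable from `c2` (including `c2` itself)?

11

Walking parent pointers from c2: reachable set = {c1, c12, c13, c15, c16, c17, c2, c4, c5, c6, c7}.
That is 11 commits.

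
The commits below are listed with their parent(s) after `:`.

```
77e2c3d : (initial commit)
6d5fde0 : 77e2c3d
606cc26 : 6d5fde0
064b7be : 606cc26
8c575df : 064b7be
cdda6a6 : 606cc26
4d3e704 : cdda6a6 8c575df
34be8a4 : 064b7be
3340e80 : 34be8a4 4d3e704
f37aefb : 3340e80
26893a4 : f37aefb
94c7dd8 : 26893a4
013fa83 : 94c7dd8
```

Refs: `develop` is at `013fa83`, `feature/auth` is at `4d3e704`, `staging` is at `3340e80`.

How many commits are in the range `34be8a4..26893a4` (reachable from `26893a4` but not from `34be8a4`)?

6

Reachable from 26893a4: {064b7be, 26893a4, 3340e80, 34be8a4, 4d3e704, 606cc26, 6d5fde0, 77e2c3d, 8c575df, cdda6a6, f37aefb}.
Reachable from 34be8a4: {064b7be, 34be8a4, 606cc26, 6d5fde0, 77e2c3d}.
In 26893a4's history but not 34be8a4's: {26893a4, 3340e80, 4d3e704, 8c575df, cdda6a6, f37aefb} — 6 commits.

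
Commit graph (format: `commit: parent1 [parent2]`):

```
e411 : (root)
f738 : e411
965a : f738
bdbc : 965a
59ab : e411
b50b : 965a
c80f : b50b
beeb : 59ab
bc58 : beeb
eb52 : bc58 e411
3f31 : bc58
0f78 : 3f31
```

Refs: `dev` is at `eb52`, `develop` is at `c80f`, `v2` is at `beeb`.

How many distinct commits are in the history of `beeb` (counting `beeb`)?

Walking parent pointers from beeb: reachable set = {59ab, beeb, e411}.
That is 3 commits.

3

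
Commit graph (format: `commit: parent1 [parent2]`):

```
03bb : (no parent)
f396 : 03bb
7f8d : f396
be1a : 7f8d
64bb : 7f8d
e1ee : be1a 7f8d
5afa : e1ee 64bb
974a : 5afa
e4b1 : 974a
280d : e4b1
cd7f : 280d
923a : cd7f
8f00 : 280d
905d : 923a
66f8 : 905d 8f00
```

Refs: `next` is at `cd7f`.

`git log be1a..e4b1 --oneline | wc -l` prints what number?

Reachable from e4b1: {03bb, 5afa, 64bb, 7f8d, 974a, be1a, e1ee, e4b1, f396}.
Reachable from be1a: {03bb, 7f8d, be1a, f396}.
In e4b1's history but not be1a's: {5afa, 64bb, 974a, e1ee, e4b1} — 5 commits.

5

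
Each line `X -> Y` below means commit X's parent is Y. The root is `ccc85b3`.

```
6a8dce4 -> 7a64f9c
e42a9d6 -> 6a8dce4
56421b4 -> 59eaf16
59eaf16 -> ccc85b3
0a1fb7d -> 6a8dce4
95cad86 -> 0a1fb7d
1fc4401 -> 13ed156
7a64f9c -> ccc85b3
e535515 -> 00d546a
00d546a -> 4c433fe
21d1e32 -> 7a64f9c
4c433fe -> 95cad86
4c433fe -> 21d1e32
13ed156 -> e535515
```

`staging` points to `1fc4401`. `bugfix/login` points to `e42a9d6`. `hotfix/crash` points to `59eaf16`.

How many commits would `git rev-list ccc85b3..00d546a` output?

7

Reachable from 00d546a: {00d546a, 0a1fb7d, 21d1e32, 4c433fe, 6a8dce4, 7a64f9c, 95cad86, ccc85b3}.
Reachable from ccc85b3: {ccc85b3}.
In 00d546a's history but not ccc85b3's: {00d546a, 0a1fb7d, 21d1e32, 4c433fe, 6a8dce4, 7a64f9c, 95cad86} — 7 commits.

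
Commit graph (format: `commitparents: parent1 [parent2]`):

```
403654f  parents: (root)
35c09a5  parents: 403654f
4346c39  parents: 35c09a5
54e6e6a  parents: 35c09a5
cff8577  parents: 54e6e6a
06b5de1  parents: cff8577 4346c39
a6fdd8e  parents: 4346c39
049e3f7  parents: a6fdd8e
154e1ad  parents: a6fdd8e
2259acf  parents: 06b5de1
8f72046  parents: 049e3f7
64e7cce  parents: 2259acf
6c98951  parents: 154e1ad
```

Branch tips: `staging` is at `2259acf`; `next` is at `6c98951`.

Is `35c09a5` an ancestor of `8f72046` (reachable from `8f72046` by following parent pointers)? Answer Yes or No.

Ancestors of 8f72046 (commits reachable by following parents): {049e3f7, 35c09a5, 403654f, 4346c39, 8f72046, a6fdd8e}.
35c09a5 is in that set, so it is an ancestor of 8f72046.

Yes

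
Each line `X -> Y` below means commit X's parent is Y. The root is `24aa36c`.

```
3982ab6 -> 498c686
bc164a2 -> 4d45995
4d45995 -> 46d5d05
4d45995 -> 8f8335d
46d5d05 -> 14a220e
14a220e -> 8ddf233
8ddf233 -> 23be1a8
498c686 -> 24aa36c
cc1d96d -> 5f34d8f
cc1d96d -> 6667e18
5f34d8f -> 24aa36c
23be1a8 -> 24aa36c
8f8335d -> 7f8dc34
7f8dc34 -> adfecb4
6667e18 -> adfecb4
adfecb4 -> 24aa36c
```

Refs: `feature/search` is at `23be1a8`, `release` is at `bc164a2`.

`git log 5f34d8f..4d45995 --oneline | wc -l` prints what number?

8

Reachable from 4d45995: {14a220e, 23be1a8, 24aa36c, 46d5d05, 4d45995, 7f8dc34, 8ddf233, 8f8335d, adfecb4}.
Reachable from 5f34d8f: {24aa36c, 5f34d8f}.
In 4d45995's history but not 5f34d8f's: {14a220e, 23be1a8, 46d5d05, 4d45995, 7f8dc34, 8ddf233, 8f8335d, adfecb4} — 8 commits.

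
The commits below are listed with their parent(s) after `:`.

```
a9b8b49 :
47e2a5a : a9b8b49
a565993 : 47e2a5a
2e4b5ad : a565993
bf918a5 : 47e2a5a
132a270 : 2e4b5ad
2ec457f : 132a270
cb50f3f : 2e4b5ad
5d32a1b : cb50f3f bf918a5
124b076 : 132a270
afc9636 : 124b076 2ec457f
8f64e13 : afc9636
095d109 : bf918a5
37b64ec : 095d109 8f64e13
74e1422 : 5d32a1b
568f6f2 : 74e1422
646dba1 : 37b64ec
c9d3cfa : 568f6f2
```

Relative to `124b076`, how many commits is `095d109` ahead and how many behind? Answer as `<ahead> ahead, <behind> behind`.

Reachable from 095d109: {095d109, 47e2a5a, a9b8b49, bf918a5}.
Reachable from 124b076: {124b076, 132a270, 2e4b5ad, 47e2a5a, a565993, a9b8b49}.
Only in 095d109's history (ahead): {095d109, bf918a5} — 2.
Only in 124b076's history (behind): {124b076, 132a270, 2e4b5ad, a565993} — 4.

2 ahead, 4 behind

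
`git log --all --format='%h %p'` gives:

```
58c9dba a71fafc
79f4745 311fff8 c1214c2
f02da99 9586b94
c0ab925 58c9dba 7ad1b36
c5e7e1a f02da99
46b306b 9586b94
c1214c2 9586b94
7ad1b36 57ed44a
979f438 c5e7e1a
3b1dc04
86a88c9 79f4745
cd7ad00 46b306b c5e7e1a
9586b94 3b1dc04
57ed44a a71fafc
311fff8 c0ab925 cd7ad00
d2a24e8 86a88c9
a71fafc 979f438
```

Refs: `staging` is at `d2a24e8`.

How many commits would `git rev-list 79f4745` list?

15

Walking parent pointers from 79f4745: reachable set = {311fff8, 3b1dc04, 46b306b, 57ed44a, 58c9dba, 79f4745, 7ad1b36, 9586b94, 979f438, a71fafc, c0ab925, c1214c2, c5e7e1a, cd7ad00, f02da99}.
That is 15 commits.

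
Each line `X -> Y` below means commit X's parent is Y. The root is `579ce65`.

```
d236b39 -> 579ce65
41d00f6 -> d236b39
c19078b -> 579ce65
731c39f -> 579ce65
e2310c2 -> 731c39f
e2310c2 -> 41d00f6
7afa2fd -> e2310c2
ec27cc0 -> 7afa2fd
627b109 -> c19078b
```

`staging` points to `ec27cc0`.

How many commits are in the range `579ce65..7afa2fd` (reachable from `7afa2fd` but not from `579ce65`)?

Reachable from 7afa2fd: {41d00f6, 579ce65, 731c39f, 7afa2fd, d236b39, e2310c2}.
Reachable from 579ce65: {579ce65}.
In 7afa2fd's history but not 579ce65's: {41d00f6, 731c39f, 7afa2fd, d236b39, e2310c2} — 5 commits.

5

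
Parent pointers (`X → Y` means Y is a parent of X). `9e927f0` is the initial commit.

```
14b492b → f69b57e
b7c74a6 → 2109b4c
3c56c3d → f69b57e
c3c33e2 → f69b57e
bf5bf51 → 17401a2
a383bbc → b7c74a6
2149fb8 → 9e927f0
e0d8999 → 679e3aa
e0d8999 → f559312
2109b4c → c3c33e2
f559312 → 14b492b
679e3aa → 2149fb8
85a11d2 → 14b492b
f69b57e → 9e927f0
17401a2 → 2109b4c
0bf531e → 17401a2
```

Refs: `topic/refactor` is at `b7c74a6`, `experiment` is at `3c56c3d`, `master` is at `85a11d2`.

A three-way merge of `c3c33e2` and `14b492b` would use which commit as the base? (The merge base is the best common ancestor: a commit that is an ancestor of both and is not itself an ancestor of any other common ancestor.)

Ancestors of c3c33e2: {9e927f0, c3c33e2, f69b57e}.
Ancestors of 14b492b: {14b492b, 9e927f0, f69b57e}.
Common ancestors: {9e927f0, f69b57e}.
Among these, f69b57e is not an ancestor of any other common ancestor — it is the merge base.

f69b57e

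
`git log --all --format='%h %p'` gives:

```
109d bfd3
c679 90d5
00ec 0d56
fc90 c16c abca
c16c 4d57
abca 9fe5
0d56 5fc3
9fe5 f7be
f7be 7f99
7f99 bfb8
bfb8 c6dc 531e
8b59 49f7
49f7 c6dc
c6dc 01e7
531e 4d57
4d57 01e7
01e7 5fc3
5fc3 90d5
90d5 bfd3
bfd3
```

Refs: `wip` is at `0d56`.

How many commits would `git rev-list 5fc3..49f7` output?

Reachable from 49f7: {01e7, 49f7, 5fc3, 90d5, bfd3, c6dc}.
Reachable from 5fc3: {5fc3, 90d5, bfd3}.
In 49f7's history but not 5fc3's: {01e7, 49f7, c6dc} — 3 commits.

3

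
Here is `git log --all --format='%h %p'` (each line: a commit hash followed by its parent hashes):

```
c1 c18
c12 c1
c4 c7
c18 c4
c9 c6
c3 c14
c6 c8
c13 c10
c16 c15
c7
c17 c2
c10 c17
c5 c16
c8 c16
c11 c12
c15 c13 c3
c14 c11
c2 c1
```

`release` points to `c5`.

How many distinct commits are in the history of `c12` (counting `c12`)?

5

Walking parent pointers from c12: reachable set = {c1, c12, c18, c4, c7}.
That is 5 commits.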